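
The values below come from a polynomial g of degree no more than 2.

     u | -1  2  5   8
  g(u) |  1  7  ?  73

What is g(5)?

The 3 known points determine the degree-2 polynomial uniquely.
Write g(u) = au^2 + bu + c. Substituting each data point gives a linear system:
  a - b + c = 1
  4a + 2b + c = 7
  64a + 8b + c = 73
Solving the system yields a = 1, b = 1, c = 1.
So g(u) = u^2 + u + 1.
Then g(5) = 31.

31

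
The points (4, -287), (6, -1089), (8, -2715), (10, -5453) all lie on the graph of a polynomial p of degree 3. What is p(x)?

p(x) = -6x^3 + 5x^2 + 5x - 3

Write p(x) = ax^3 + bx^2 + cx + d. Substituting each data point gives a linear system:
  64a + 16b + 4c + d = -287
  216a + 36b + 6c + d = -1089
  512a + 64b + 8c + d = -2715
  1000a + 100b + 10c + d = -5453
Solving the system yields a = -6, b = 5, c = 5, d = -3.
So p(x) = -6x^3 + 5x^2 + 5x - 3.
Check: p(4) = -287. ✓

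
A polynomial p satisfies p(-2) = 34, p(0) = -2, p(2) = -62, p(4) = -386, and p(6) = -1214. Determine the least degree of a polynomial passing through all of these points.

Forward differences of the values at u = -2, 0, 2, 4, 6:
  p  : 34  -2  -62  -386  -1214
  Δ  : -36  -60  -324  -828
  Δ^2: -24  -264  -504
  Δ^3: -240  -240
  Δ^4: 0
The third differences are constant (-240) and nonzero, while all higher differences vanish, so the minimal degree is 3.

3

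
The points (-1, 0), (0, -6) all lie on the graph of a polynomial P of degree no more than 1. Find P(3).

-24

Write P(u) = au + b. Substituting each data point gives a linear system:
  -a + b = 0
  b = -6
Solving the system yields a = -6, b = -6.
So P(u) = -6u - 6.
Then P(3) = -24.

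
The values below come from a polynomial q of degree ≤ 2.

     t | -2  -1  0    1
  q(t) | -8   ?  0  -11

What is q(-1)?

The 3 known points determine the degree-2 polynomial uniquely.
Write q(t) = at^2 + bt + c. Substituting each data point gives a linear system:
  4a - 2b + c = -8
  c = 0
  a + b + c = -11
Solving the system yields a = -5, b = -6, c = 0.
So q(t) = -5t^2 - 6t.
Then q(-1) = 1.

1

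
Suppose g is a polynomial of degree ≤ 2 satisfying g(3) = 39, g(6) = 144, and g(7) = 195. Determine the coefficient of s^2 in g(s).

Write g(s) = as^2 + bs + c. Substituting each data point gives a linear system:
  9a + 3b + c = 39
  36a + 6b + c = 144
  49a + 7b + c = 195
Solving the system yields a = 4, b = -1, c = 6.
So g(s) = 4s² - s + 6.
The leading coefficient is 4.

4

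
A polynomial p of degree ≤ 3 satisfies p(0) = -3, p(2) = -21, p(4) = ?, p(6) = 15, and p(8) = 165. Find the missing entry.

On equispaced nodes a degree-3 polynomial has vanishing fourth forward difference, so
  p(0) - 4·p(2) + 6·p(4) - 4·p(6) + p(8) = 0.
Substituting the known values and solving for p(4):
  6·p(4) = -186
  p(4) = -31.

-31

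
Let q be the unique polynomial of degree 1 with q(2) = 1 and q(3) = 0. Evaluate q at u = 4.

-1

Write q(u) = au + b. Substituting each data point gives a linear system:
  2a + b = 1
  3a + b = 0
Solving the system yields a = -1, b = 3.
So q(u) = -u + 3.
Then q(4) = -1.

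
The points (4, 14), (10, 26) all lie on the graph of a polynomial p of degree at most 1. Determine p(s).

Write p(s) = as + b. Substituting each data point gives a linear system:
  4a + b = 14
  10a + b = 26
Solving the system yields a = 2, b = 6.
So p(s) = 2s + 6.
Check: p(4) = 14. ✓

p(s) = 2s + 6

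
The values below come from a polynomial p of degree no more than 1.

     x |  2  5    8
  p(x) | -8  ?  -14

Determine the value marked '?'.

-11

On equispaced nodes a degree-1 polynomial has vanishing second forward difference, so
  p(2) - 2·p(5) + p(8) = 0.
Substituting the known values and solving for p(5):
  -2·p(5) = 22
  p(5) = -11.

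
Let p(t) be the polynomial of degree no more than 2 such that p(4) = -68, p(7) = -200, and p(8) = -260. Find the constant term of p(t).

Write p(t) = at^2 + bt + c. Substituting each data point gives a linear system:
  16a + 4b + c = -68
  49a + 7b + c = -200
  64a + 8b + c = -260
Solving the system yields a = -4, b = 0, c = -4.
So p(t) = -4t^2 - 4.
The constant term is -4.

-4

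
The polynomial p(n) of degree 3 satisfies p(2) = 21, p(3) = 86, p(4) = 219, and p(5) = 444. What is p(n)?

Write p(n) = an^3 + bn^2 + cn + d. Substituting each data point gives a linear system:
  8a + 4b + 2c + d = 21
  27a + 9b + 3c + d = 86
  64a + 16b + 4c + d = 219
  125a + 25b + 5c + d = 444
Solving the system yields a = 4, b = -2, c = -1, d = -1.
So p(n) = 4n³ - 2n² - n - 1.
Check: p(3) = 86. ✓

p(n) = 4n^3 - 2n^2 - n - 1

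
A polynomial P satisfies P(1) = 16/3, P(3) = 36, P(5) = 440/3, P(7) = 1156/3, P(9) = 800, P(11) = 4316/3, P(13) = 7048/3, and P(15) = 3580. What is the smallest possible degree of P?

Forward differences of the values at t = 1, 3, 5, 7, 9, 11, 13, 15:
  P  : 16/3  36  440/3  1156/3  800  4316/3  7048/3  3580
  Δ  : 92/3  332/3  716/3  1244/3  1916/3  2732/3  3692/3
  Δ^2: 80  128  176  224  272  320
  Δ^3: 48  48  48  48  48
  Δ^4: 0  0  0  0
  Δ^5: 0  0  0
  Δ^6: 0  0
  Δ^7: 0
The third differences are constant (48) and nonzero, while all higher differences vanish, so the minimal degree is 3.

3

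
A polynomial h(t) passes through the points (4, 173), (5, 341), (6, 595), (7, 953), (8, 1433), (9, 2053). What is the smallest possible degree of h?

3

Forward differences of the values at t = 4, 5, 6, 7, 8, 9:
  h  : 173  341  595  953  1433  2053
  Δ  : 168  254  358  480  620
  Δ^2: 86  104  122  140
  Δ^3: 18  18  18
  Δ^4: 0  0
  Δ^5: 0
The third differences are constant (18) and nonzero, while all higher differences vanish, so the minimal degree is 3.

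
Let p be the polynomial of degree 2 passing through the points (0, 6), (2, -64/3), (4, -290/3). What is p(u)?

p(u) = -6u^2 - (5/3)u + 6

Write p(u) = au^2 + bu + c. Substituting each data point gives a linear system:
  c = 6
  4a + 2b + c = -64/3
  16a + 4b + c = -290/3
Solving the system yields a = -6, b = -5/3, c = 6.
So p(u) = -6u^2 - (5/3)u + 6.
Check: p(0) = 6. ✓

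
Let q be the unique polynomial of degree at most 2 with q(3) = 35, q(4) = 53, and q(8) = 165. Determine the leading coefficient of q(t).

Write q(t) = at^2 + bt + c. Substituting each data point gives a linear system:
  9a + 3b + c = 35
  16a + 4b + c = 53
  64a + 8b + c = 165
Solving the system yields a = 2, b = 4, c = 5.
So q(t) = 2t^2 + 4t + 5.
The leading coefficient is 2.

2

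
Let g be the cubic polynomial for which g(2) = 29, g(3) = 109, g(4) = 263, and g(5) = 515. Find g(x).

Write g(x) = ax^3 + bx^2 + cx + d. Substituting each data point gives a linear system:
  8a + 4b + 2c + d = 29
  27a + 9b + 3c + d = 109
  64a + 16b + 4c + d = 263
  125a + 25b + 5c + d = 515
Solving the system yields a = 4, b = 1, c = -1, d = -5.
So g(x) = 4x^3 + x^2 - x - 5.
Check: g(4) = 263. ✓

g(x) = 4x^3 + x^2 - x - 5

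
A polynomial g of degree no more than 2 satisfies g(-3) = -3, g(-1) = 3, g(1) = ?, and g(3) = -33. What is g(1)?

On equispaced nodes a degree-2 polynomial has vanishing third forward difference, so
  - g(-3) + 3·g(-1) - 3·g(1) + g(3) = 0.
Substituting the known values and solving for g(1):
  -3·g(1) = 21
  g(1) = -7.

-7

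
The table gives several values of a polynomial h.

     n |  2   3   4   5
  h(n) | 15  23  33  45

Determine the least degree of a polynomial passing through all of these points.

Forward differences of the values at n = 2, 3, 4, 5:
  h  : 15  23  33  45
  Δ  : 8  10  12
  Δ^2: 2  2
  Δ^3: 0
The second differences are constant (2) and nonzero, while all higher differences vanish, so the minimal degree is 2.

2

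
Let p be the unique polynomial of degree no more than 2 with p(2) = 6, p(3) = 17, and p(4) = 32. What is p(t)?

Write p(t) = at^2 + bt + c. Substituting each data point gives a linear system:
  4a + 2b + c = 6
  9a + 3b + c = 17
  16a + 4b + c = 32
Solving the system yields a = 2, b = 1, c = -4.
So p(t) = 2t^2 + t - 4.
Check: p(2) = 6. ✓

p(t) = 2t^2 + t - 4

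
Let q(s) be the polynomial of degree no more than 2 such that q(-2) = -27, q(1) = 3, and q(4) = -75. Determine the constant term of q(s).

Write q(s) = as^2 + bs + c. Substituting each data point gives a linear system:
  4a - 2b + c = -27
  a + b + c = 3
  16a + 4b + c = -75
Solving the system yields a = -6, b = 4, c = 5.
So q(s) = -6s² + 4s + 5.
The constant term is 5.

5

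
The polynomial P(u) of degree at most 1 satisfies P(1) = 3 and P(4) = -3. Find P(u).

Using the Lagrange interpolation formula with nodes 1, 4:
  L_0(u) = (u - 4) / -3
  L_1(u) = (u - 1) / 3
Then P(u) = 3·L_0(u) - 3·L_1(u).
Expanding and collecting terms gives P(u) = -2u + 5.
Check: P(1) = 3. ✓

P(u) = -2u + 5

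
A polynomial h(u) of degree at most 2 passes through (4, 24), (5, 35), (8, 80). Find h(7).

63

Using the Lagrange interpolation formula with nodes 4, 5, 8:
  L_0(u) = (u - 5)(u - 8) / 4
  L_1(u) = (u - 4)(u - 8) / -3
  L_2(u) = (u - 4)(u - 5) / 12
Then h(u) = 24·L_0(u) + 35·L_1(u) + 80·L_2(u).
Expanding and collecting terms gives h(u) = u^2 + 2u.
Evaluating at u = 7: h(7) = 63.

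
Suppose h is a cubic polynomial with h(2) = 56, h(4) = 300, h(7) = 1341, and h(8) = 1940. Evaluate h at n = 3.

145

Using the Lagrange interpolation formula with nodes 2, 4, 7, 8:
  L_0(n) = (n - 4)(n - 7)(n - 8) / -60
  L_1(n) = (n - 2)(n - 7)(n - 8) / 24
  L_2(n) = (n - 2)(n - 4)(n - 8) / -15
  L_3(n) = (n - 2)(n - 4)(n - 7) / 24
Then h(n) = 56·L_0(n) + 300·L_1(n) + 1341·L_2(n) + 1940·L_3(n).
Expanding and collecting terms gives h(n) = 3n^3 + 6n^2 + 2n + 4.
Evaluating at n = 3: h(3) = 145.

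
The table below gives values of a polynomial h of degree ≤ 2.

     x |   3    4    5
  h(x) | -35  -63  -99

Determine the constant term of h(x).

Write h(x) = ax^2 + bx + c. Substituting each data point gives a linear system:
  9a + 3b + c = -35
  16a + 4b + c = -63
  25a + 5b + c = -99
Solving the system yields a = -4, b = 0, c = 1.
So h(x) = -4x^2 + 1.
The constant term is 1.

1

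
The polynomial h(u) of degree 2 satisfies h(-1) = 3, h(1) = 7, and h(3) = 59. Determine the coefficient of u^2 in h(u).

Write h(u) = au^2 + bu + c. Substituting each data point gives a linear system:
  a - b + c = 3
  a + b + c = 7
  9a + 3b + c = 59
Solving the system yields a = 6, b = 2, c = -1.
So h(u) = 6u^2 + 2u - 1.
The leading coefficient is 6.

6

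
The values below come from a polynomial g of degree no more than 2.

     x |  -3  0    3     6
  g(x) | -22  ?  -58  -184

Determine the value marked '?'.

-4

On equispaced nodes a degree-2 polynomial has vanishing third forward difference, so
  - g(-3) + 3·g(0) - 3·g(3) + g(6) = 0.
Substituting the known values and solving for g(0):
  3·g(0) = -12
  g(0) = -4.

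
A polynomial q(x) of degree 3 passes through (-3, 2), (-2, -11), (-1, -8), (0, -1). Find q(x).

q(x) = -2x^3 - 4x^2 + 5x - 1

Using the Lagrange interpolation formula with nodes -3, -2, -1, 0:
  L_0(x) = (x + 2)(x + 1)x / -6
  L_1(x) = (x + 3)(x + 1)x / 2
  L_2(x) = (x + 3)(x + 2)x / -2
  L_3(x) = (x + 3)(x + 2)(x + 1) / 6
Then q(x) = 2·L_0(x) - 11·L_1(x) - 8·L_2(x) - 1·L_3(x).
Expanding and collecting terms gives q(x) = -2x^3 - 4x^2 + 5x - 1.
Check: q(0) = -1. ✓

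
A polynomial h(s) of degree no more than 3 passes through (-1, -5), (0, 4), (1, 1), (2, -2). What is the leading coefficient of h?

Write h(s) = as^3 + bs^2 + cs + d. Substituting each data point gives a linear system:
  -a + b - c + d = -5
  d = 4
  a + b + c + d = 1
  8a + 4b + 2c + d = -2
Solving the system yields a = 2, b = -6, c = 1, d = 4.
So h(s) = 2s^3 - 6s^2 + s + 4.
The leading coefficient is 2.

2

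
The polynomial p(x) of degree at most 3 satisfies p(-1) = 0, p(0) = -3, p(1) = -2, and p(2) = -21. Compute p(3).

Write p(x) = ax^3 + bx^2 + cx + d. Substituting each data point gives a linear system:
  -a + b - c + d = 0
  d = -3
  a + b + c + d = -2
  8a + 4b + 2c + d = -21
Solving the system yields a = -4, b = 2, c = 3, d = -3.
So p(x) = -4x³ + 2x² + 3x - 3.
Then p(3) = -84.

-84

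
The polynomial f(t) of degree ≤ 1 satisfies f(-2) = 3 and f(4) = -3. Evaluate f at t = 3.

-2

Using the Lagrange interpolation formula with nodes -2, 4:
  L_0(t) = (t - 4) / -6
  L_1(t) = (t + 2) / 6
Then f(t) = 3·L_0(t) - 3·L_1(t).
Expanding and collecting terms gives f(t) = -t + 1.
Evaluating at t = 3: f(3) = -2.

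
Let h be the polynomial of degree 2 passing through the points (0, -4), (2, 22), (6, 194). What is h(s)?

h(s) = 5s^2 + 3s - 4

Write h(s) = as^2 + bs + c. Substituting each data point gives a linear system:
  c = -4
  4a + 2b + c = 22
  36a + 6b + c = 194
Solving the system yields a = 5, b = 3, c = -4.
So h(s) = 5s^2 + 3s - 4.
Check: h(0) = -4. ✓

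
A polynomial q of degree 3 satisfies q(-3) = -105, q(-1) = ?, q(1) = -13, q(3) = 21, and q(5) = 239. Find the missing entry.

On equispaced nodes a degree-3 polynomial has vanishing fourth forward difference, so
  q(-3) - 4·q(-1) + 6·q(1) - 4·q(3) + q(5) = 0.
Substituting the known values and solving for q(-1):
  -4·q(-1) = 28
  q(-1) = -7.

-7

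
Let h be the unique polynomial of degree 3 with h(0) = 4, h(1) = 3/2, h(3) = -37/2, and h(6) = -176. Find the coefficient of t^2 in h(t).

3/2

Write h(t) = at^3 + bt^2 + ct + d. Substituting each data point gives a linear system:
  d = 4
  a + b + c + d = 3/2
  27a + 9b + 3c + d = -37/2
  216a + 36b + 6c + d = -176
Solving the system yields a = -1, b = 3/2, c = -3, d = 4.
So h(t) = -t³ + (3/2)t² - 3t + 4.
The coefficient of t^2 is 3/2.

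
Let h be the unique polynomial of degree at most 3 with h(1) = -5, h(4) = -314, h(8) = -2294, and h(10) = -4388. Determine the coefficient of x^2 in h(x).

-4

Write h(x) = ax^3 + bx^2 + cx + d. Substituting each data point gives a linear system:
  a + b + c + d = -5
  64a + 16b + 4c + d = -314
  512a + 64b + 8c + d = -2294
  1000a + 100b + 10c + d = -4388
Solving the system yields a = -4, b = -4, c = 1, d = 2.
So h(x) = -4x³ - 4x² + x + 2.
The coefficient of x^2 is -4.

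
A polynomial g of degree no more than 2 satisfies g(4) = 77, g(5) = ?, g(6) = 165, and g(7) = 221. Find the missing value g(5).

117

On equispaced nodes a degree-2 polynomial has vanishing third forward difference, so
  - g(4) + 3·g(5) - 3·g(6) + g(7) = 0.
Substituting the known values and solving for g(5):
  3·g(5) = 351
  g(5) = 117.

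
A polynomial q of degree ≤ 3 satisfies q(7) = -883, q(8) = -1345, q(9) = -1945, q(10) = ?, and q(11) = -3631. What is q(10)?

The 4 known points determine the degree-3 polynomial uniquely.
Write q(x) = ax^3 + bx^2 + cx + d. Substituting each data point gives a linear system:
  343a + 49b + 7c + d = -883
  512a + 64b + 8c + d = -1345
  729a + 81b + 9c + d = -1945
  1331a + 121b + 11c + d = -3631
Solving the system yields a = -3, b = 3, c = 0, d = -1.
So q(x) = -3x^3 + 3x^2 - 1.
Then q(10) = -2701.

-2701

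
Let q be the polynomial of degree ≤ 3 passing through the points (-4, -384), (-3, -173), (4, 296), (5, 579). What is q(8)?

Write q(t) = at^3 + bt^2 + ct + d. Substituting each data point gives a linear system:
  -64a + 16b - 4c + d = -384
  -27a + 9b - 3c + d = -173
  64a + 16b + 4c + d = 296
  125a + 25b + 5c + d = 579
Solving the system yields a = 5, b = -3, c = 5, d = 4.
So q(t) = 5t^3 - 3t^2 + 5t + 4.
Then q(8) = 2412.

2412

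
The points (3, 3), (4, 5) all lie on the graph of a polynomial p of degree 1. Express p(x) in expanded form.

p(x) = 2x - 3

Write p(x) = ax + b. Substituting each data point gives a linear system:
  3a + b = 3
  4a + b = 5
Solving the system yields a = 2, b = -3.
So p(x) = 2x - 3.
Check: p(4) = 5. ✓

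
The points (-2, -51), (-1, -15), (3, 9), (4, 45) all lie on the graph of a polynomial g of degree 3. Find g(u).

g(u) = 2u^3 - 6u^2 + 4u - 3

Using the Lagrange interpolation formula with nodes -2, -1, 3, 4:
  L_0(u) = (u + 1)(u - 3)(u - 4) / -30
  L_1(u) = (u + 2)(u - 3)(u - 4) / 20
  L_2(u) = (u + 2)(u + 1)(u - 4) / -20
  L_3(u) = (u + 2)(u + 1)(u - 3) / 30
Then g(u) = -51·L_0(u) - 15·L_1(u) + 9·L_2(u) + 45·L_3(u).
Expanding and collecting terms gives g(u) = 2u³ - 6u² + 4u - 3.
Check: g(4) = 45. ✓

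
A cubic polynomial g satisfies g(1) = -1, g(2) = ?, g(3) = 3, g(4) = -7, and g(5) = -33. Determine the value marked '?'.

3

On equispaced nodes a degree-3 polynomial has vanishing fourth forward difference, so
  g(1) - 4·g(2) + 6·g(3) - 4·g(4) + g(5) = 0.
Substituting the known values and solving for g(2):
  -4·g(2) = -12
  g(2) = 3.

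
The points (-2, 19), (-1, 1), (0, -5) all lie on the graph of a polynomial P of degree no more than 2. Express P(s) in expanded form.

Using the Lagrange interpolation formula with nodes -2, -1, 0:
  L_0(s) = (s + 1)s / 2
  L_1(s) = (s + 2)s / -1
  L_2(s) = (s + 2)(s + 1) / 2
Then P(s) = 19·L_0(s) + 1·L_1(s) - 5·L_2(s).
Expanding and collecting terms gives P(s) = 6s^2 - 5.
Check: P(-1) = 1. ✓

P(s) = 6s^2 - 5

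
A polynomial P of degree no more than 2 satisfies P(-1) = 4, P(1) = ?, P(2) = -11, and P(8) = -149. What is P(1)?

The 3 known points determine the degree-2 polynomial uniquely.
Write P(n) = an^2 + bn + c. Substituting each data point gives a linear system:
  a - b + c = 4
  4a + 2b + c = -11
  64a + 8b + c = -149
Solving the system yields a = -2, b = -3, c = 3.
So P(n) = -2n^2 - 3n + 3.
Then P(1) = -2.

-2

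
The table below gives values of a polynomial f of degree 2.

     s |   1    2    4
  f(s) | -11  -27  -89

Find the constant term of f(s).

Write f(s) = as^2 + bs + c. Substituting each data point gives a linear system:
  a + b + c = -11
  4a + 2b + c = -27
  16a + 4b + c = -89
Solving the system yields a = -5, b = -1, c = -5.
So f(s) = -5s^2 - s - 5.
The constant term is -5.

-5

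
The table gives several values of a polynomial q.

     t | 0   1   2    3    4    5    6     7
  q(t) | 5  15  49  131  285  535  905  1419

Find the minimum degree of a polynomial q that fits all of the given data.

Forward differences of the values at t = 0, 1, 2, 3, 4, 5, 6, 7:
  q  : 5  15  49  131  285  535  905  1419
  Δ  : 10  34  82  154  250  370  514
  Δ^2: 24  48  72  96  120  144
  Δ^3: 24  24  24  24  24
  Δ^4: 0  0  0  0
  Δ^5: 0  0  0
  Δ^6: 0  0
  Δ^7: 0
The third differences are constant (24) and nonzero, while all higher differences vanish, so the minimal degree is 3.

3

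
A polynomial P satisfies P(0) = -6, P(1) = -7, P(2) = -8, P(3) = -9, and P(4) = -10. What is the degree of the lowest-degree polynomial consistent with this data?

Forward differences of the values at t = 0, 1, 2, 3, 4:
  P  : -6  -7  -8  -9  -10
  Δ  : -1  -1  -1  -1
  Δ^2: 0  0  0
  Δ^3: 0  0
  Δ^4: 0
The first differences are constant (-1) and nonzero, while all higher differences vanish, so the minimal degree is 1.

1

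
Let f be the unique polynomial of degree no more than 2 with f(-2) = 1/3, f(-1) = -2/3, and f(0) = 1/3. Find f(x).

f(x) = x^2 + 2x + 1/3

Using the Lagrange interpolation formula with nodes -2, -1, 0:
  L_0(x) = (x + 1)x / 2
  L_1(x) = (x + 2)x / -1
  L_2(x) = (x + 2)(x + 1) / 2
Then f(x) = 1/3·L_0(x) - 2/3·L_1(x) + 1/3·L_2(x).
Expanding and collecting terms gives f(x) = x^2 + 2x + 1/3.
Check: f(0) = 1/3. ✓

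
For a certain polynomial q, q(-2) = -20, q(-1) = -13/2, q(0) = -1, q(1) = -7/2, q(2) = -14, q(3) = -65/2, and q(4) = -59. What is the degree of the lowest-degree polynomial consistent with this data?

Forward differences of the values at x = -2, -1, 0, 1, 2, 3, 4:
  q  : -20  -13/2  -1  -7/2  -14  -65/2  -59
  Δ  : 27/2  11/2  -5/2  -21/2  -37/2  -53/2
  Δ^2: -8  -8  -8  -8  -8
  Δ^3: 0  0  0  0
  Δ^4: 0  0  0
  Δ^5: 0  0
  Δ^6: 0
The second differences are constant (-8) and nonzero, while all higher differences vanish, so the minimal degree is 2.

2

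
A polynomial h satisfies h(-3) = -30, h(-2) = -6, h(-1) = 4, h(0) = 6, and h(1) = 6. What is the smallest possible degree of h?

Forward differences of the values at u = -3, -2, -1, 0, 1:
  h  : -30  -6  4  6  6
  Δ  : 24  10  2  0
  Δ^2: -14  -8  -2
  Δ^3: 6  6
  Δ^4: 0
The third differences are constant (6) and nonzero, while all higher differences vanish, so the minimal degree is 3.

3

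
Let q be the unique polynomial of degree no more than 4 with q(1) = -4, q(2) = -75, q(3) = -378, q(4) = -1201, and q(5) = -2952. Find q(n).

Write q(n) = an^4 + bn^3 + cn^2 + dn + e. Substituting each data point gives a linear system:
  a + b + c + d + e = -4
  16a + 8b + 4c + 2d + e = -75
  81a + 27b + 9c + 3d + e = -378
  256a + 64b + 16c + 4d + e = -1201
  625a + 125b + 25c + 5d + e = -2952
Solving the system yields a = -5, b = 2, c = -3, d = -1, e = 3.
So q(n) = -5n^4 + 2n^3 - 3n^2 - n + 3.
Check: q(2) = -75. ✓

q(n) = -5n^4 + 2n^3 - 3n^2 - n + 3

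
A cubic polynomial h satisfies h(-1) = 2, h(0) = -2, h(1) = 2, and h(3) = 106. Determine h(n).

h(n) = 3n^3 + 4n^2 - 3n - 2

Write h(n) = an^3 + bn^2 + cn + d. Substituting each data point gives a linear system:
  -a + b - c + d = 2
  d = -2
  a + b + c + d = 2
  27a + 9b + 3c + d = 106
Solving the system yields a = 3, b = 4, c = -3, d = -2.
So h(n) = 3n³ + 4n² - 3n - 2.
Check: h(-1) = 2. ✓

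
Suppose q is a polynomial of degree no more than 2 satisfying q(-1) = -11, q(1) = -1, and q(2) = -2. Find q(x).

Using the Lagrange interpolation formula with nodes -1, 1, 2:
  L_0(x) = (x - 1)(x - 2) / 6
  L_1(x) = (x + 1)(x - 2) / -2
  L_2(x) = (x + 1)(x - 1) / 3
Then q(x) = -11·L_0(x) - 1·L_1(x) - 2·L_2(x).
Expanding and collecting terms gives q(x) = -2x² + 5x - 4.
Check: q(2) = -2. ✓

q(x) = -2x^2 + 5x - 4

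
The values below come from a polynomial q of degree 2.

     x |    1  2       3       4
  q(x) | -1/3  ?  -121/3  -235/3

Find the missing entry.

-43/3

On equispaced nodes a degree-2 polynomial has vanishing third forward difference, so
  - q(1) + 3·q(2) - 3·q(3) + q(4) = 0.
Substituting the known values and solving for q(2):
  3·q(2) = -43
  q(2) = -43/3.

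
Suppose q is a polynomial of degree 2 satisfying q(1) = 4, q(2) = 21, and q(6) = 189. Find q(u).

q(u) = 5u^2 + 2u - 3

Write q(u) = au^2 + bu + c. Substituting each data point gives a linear system:
  a + b + c = 4
  4a + 2b + c = 21
  36a + 6b + c = 189
Solving the system yields a = 5, b = 2, c = -3.
So q(u) = 5u² + 2u - 3.
Check: q(6) = 189. ✓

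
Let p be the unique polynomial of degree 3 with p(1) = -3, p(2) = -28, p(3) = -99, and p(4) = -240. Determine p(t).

Using the Lagrange interpolation formula with nodes 1, 2, 3, 4:
  L_0(t) = (t - 2)(t - 3)(t - 4) / -6
  L_1(t) = (t - 1)(t - 3)(t - 4) / 2
  L_2(t) = (t - 1)(t - 2)(t - 4) / -2
  L_3(t) = (t - 1)(t - 2)(t - 3) / 6
Then p(t) = -3·L_0(t) - 28·L_1(t) - 99·L_2(t) - 240·L_3(t).
Expanding and collecting terms gives p(t) = -4t^3 + t^2.
Check: p(4) = -240. ✓

p(t) = -4t^3 + t^2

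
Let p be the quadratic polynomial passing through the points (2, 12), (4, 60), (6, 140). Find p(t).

p(t) = 4t^2 - 4

Write p(t) = at^2 + bt + c. Substituting each data point gives a linear system:
  4a + 2b + c = 12
  16a + 4b + c = 60
  36a + 6b + c = 140
Solving the system yields a = 4, b = 0, c = -4.
So p(t) = 4t^2 - 4.
Check: p(2) = 12. ✓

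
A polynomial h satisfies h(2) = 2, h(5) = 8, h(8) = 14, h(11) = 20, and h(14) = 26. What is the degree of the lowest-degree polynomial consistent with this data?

1

Forward differences of the values at u = 2, 5, 8, 11, 14:
  h  : 2  8  14  20  26
  Δ  : 6  6  6  6
  Δ^2: 0  0  0
  Δ^3: 0  0
  Δ^4: 0
The first differences are constant (6) and nonzero, while all higher differences vanish, so the minimal degree is 1.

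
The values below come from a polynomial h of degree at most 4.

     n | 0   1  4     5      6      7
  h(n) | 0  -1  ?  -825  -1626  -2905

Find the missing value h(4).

-364

The 5 known points determine the degree-4 polynomial uniquely.
Write h(n) = an^4 + bn^3 + cn^2 + dn + e. Substituting each data point gives a linear system:
  e = 0
  a + b + c + d + e = -1
  625a + 125b + 25c + 5d + e = -825
  1296a + 216b + 36c + 6d + e = -1626
  2401a + 343b + 49c + 7d + e = -2905
Solving the system yields a = -1, b = -1, c = -4, d = 5, e = 0.
So h(n) = -n⁴ - n³ - 4n² + 5n.
Then h(4) = -364.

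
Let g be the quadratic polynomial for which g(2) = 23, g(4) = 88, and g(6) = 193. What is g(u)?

g(u) = 5u^2 + (5/2)u - 2

Using the Lagrange interpolation formula with nodes 2, 4, 6:
  L_0(u) = (u - 4)(u - 6) / 8
  L_1(u) = (u - 2)(u - 6) / -4
  L_2(u) = (u - 2)(u - 4) / 8
Then g(u) = 23·L_0(u) + 88·L_1(u) + 193·L_2(u).
Expanding and collecting terms gives g(u) = 5u^2 + (5/2)u - 2.
Check: g(6) = 193. ✓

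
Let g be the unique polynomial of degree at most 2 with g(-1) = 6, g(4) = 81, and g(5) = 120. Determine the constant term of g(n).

5

Write g(n) = an^2 + bn + c. Substituting each data point gives a linear system:
  a - b + c = 6
  16a + 4b + c = 81
  25a + 5b + c = 120
Solving the system yields a = 4, b = 3, c = 5.
So g(n) = 4n^2 + 3n + 5.
The constant term is 5.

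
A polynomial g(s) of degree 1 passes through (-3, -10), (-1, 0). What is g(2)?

Write g(s) = as + b. Substituting each data point gives a linear system:
  -3a + b = -10
  -a + b = 0
Solving the system yields a = 5, b = 5.
So g(s) = 5s + 5.
Then g(2) = 15.

15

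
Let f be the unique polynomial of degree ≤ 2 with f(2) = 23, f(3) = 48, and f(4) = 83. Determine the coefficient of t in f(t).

Write f(t) = at^2 + bt + c. Substituting each data point gives a linear system:
  4a + 2b + c = 23
  9a + 3b + c = 48
  16a + 4b + c = 83
Solving the system yields a = 5, b = 0, c = 3.
So f(t) = 5t^2 + 3.
The coefficient of t is 0.

0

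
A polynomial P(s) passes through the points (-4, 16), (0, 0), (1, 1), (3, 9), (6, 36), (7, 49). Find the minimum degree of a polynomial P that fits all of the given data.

Divided differences on the nodes -4, 0, 1, 3, 6, 7:
  order 0: 16  0  1  9  36  49
  order 1: -4  1  4  9  13
  order 2: 1  1  1  1
  order 3: 0  0  0
  order 4: 0  0
  order 5: 0
The order-2 divided differences are all 1 (nonzero) and every higher order vanishes, so the data lies on a polynomial of degree exactly 2.

2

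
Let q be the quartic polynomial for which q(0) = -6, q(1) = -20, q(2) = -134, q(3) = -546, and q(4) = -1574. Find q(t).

q(t) = -5t^4 - 3t^3 - 6t^2 - 6

Write q(t) = at^4 + bt^3 + ct^2 + dt + e. Substituting each data point gives a linear system:
  e = -6
  a + b + c + d + e = -20
  16a + 8b + 4c + 2d + e = -134
  81a + 27b + 9c + 3d + e = -546
  256a + 64b + 16c + 4d + e = -1574
Solving the system yields a = -5, b = -3, c = -6, d = 0, e = -6.
So q(t) = -5t^4 - 3t^3 - 6t^2 - 6.
Check: q(4) = -1574. ✓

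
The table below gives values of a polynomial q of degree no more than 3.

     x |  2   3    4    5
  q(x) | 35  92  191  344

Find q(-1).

Using the Lagrange interpolation formula with nodes 2, 3, 4, 5:
  L_0(x) = (x - 3)(x - 4)(x - 5) / -6
  L_1(x) = (x - 2)(x - 4)(x - 5) / 2
  L_2(x) = (x - 2)(x - 3)(x - 5) / -2
  L_3(x) = (x - 2)(x - 3)(x - 4) / 6
Then q(x) = 35·L_0(x) + 92·L_1(x) + 191·L_2(x) + 344·L_3(x).
Expanding and collecting terms gives q(x) = 2x^3 + 3x^2 + 4x - 1.
Evaluating at x = -1: q(-1) = -4.

-4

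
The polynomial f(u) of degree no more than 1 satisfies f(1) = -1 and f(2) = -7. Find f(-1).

Write f(u) = au + b. Substituting each data point gives a linear system:
  a + b = -1
  2a + b = -7
Solving the system yields a = -6, b = 5.
So f(u) = -6u + 5.
Then f(-1) = 11.

11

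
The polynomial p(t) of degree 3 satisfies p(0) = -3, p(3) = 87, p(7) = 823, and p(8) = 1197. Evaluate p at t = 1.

7

Using the Lagrange interpolation formula with nodes 0, 3, 7, 8:
  L_0(t) = (t - 3)(t - 7)(t - 8) / -168
  L_1(t) = t(t - 7)(t - 8) / 60
  L_2(t) = t(t - 3)(t - 8) / -28
  L_3(t) = t(t - 3)(t - 7) / 40
Then p(t) = -3·L_0(t) + 87·L_1(t) + 823·L_2(t) + 1197·L_3(t).
Expanding and collecting terms gives p(t) = 2t^3 + 2t^2 + 6t - 3.
Evaluating at t = 1: p(1) = 7.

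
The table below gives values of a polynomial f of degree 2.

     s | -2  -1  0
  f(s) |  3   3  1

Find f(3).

-17

Forward differences of the values at s = -2, -1, 0:
  f  : 3  3  1
  Δ  : 0  -2
  Δ^2: -2
The second differences are constant, confirming degree 2.
Interpolating (Newton forward form) and evaluating at s = 3 gives f(3) = -17.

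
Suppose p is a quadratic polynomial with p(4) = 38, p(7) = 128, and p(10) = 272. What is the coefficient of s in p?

-3

Write p(s) = as^2 + bs + c. Substituting each data point gives a linear system:
  16a + 4b + c = 38
  49a + 7b + c = 128
  100a + 10b + c = 272
Solving the system yields a = 3, b = -3, c = 2.
So p(s) = 3s^2 - 3s + 2.
The coefficient of s is -3.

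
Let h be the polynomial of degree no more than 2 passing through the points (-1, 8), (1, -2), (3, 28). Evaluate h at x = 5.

Write h(x) = ax^2 + bx + c. Substituting each data point gives a linear system:
  a - b + c = 8
  a + b + c = -2
  9a + 3b + c = 28
Solving the system yields a = 5, b = -5, c = -2.
So h(x) = 5x² - 5x - 2.
Then h(5) = 98.

98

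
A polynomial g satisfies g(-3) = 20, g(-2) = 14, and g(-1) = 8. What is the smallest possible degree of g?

1

Forward differences of the values at n = -3, -2, -1:
  g  : 20  14  8
  Δ  : -6  -6
  Δ^2: 0
The first differences are constant (-6) and nonzero, while all higher differences vanish, so the minimal degree is 1.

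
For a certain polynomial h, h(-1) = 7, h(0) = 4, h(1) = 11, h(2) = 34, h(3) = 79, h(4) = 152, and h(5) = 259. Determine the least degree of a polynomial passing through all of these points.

3

Forward differences of the values at n = -1, 0, 1, 2, 3, 4, 5:
  h  : 7  4  11  34  79  152  259
  Δ  : -3  7  23  45  73  107
  Δ^2: 10  16  22  28  34
  Δ^3: 6  6  6  6
  Δ^4: 0  0  0
  Δ^5: 0  0
  Δ^6: 0
The third differences are constant (6) and nonzero, while all higher differences vanish, so the minimal degree is 3.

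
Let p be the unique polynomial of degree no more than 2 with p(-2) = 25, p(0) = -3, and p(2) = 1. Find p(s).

p(s) = 4s^2 - 6s - 3

Write p(s) = as^2 + bs + c. Substituting each data point gives a linear system:
  4a - 2b + c = 25
  c = -3
  4a + 2b + c = 1
Solving the system yields a = 4, b = -6, c = -3.
So p(s) = 4s² - 6s - 3.
Check: p(0) = -3. ✓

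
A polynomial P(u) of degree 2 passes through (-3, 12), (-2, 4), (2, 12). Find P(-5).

40

Write P(u) = au^2 + bu + c. Substituting each data point gives a linear system:
  9a - 3b + c = 12
  4a - 2b + c = 4
  4a + 2b + c = 12
Solving the system yields a = 2, b = 2, c = 0.
So P(u) = 2u^2 + 2u.
Then P(-5) = 40.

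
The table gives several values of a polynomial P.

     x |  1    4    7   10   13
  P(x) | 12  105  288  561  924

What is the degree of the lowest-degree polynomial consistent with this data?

2

Forward differences of the values at x = 1, 4, 7, 10, 13:
  P  : 12  105  288  561  924
  Δ  : 93  183  273  363
  Δ^2: 90  90  90
  Δ^3: 0  0
  Δ^4: 0
The second differences are constant (90) and nonzero, while all higher differences vanish, so the minimal degree is 2.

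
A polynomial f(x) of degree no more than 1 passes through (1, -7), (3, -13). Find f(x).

f(x) = -3x - 4

Using the Lagrange interpolation formula with nodes 1, 3:
  L_0(x) = (x - 3) / -2
  L_1(x) = (x - 1) / 2
Then f(x) = -7·L_0(x) - 13·L_1(x).
Expanding and collecting terms gives f(x) = -3x - 4.
Check: f(1) = -7. ✓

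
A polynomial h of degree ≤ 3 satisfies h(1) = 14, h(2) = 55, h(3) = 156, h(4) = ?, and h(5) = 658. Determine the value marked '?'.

The 4 known points determine the degree-3 polynomial uniquely.
Write h(x) = ax^3 + bx^2 + cx + d. Substituting each data point gives a linear system:
  a + b + c + d = 14
  8a + 4b + 2c + d = 55
  27a + 9b + 3c + d = 156
  125a + 25b + 5c + d = 658
Solving the system yields a = 5, b = 0, c = 6, d = 3.
So h(x) = 5x^3 + 6x + 3.
Then h(4) = 347.

347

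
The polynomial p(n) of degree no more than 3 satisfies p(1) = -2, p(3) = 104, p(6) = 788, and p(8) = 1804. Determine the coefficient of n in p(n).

-6

Write p(n) = an^3 + bn^2 + cn + d. Substituting each data point gives a linear system:
  a + b + c + d = -2
  27a + 9b + 3c + d = 104
  216a + 36b + 6c + d = 788
  512a + 64b + 8c + d = 1804
Solving the system yields a = 3, b = 5, c = -6, d = -4.
So p(n) = 3n^3 + 5n^2 - 6n - 4.
The coefficient of n is -6.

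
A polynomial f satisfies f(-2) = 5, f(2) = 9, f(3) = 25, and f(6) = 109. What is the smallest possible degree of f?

2

Divided differences on the nodes -2, 2, 3, 6:
  order 0: 5  9  25  109
  order 1: 1  16  28
  order 2: 3  3
  order 3: 0
The order-2 divided differences are all 3 (nonzero) and every higher order vanishes, so the data lies on a polynomial of degree exactly 2.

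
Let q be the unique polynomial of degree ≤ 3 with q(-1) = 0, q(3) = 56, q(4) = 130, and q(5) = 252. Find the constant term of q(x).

2

Write q(x) = ax^3 + bx^2 + cx + d. Substituting each data point gives a linear system:
  -a + b - c + d = 0
  27a + 9b + 3c + d = 56
  64a + 16b + 4c + d = 130
  125a + 25b + 5c + d = 252
Solving the system yields a = 2, b = 0, c = 0, d = 2.
So q(x) = 2x^3 + 2.
The constant term is 2.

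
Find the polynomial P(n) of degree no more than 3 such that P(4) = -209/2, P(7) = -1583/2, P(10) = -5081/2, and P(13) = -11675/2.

Write P(n) = an^3 + bn^2 + cn + d. Substituting each data point gives a linear system:
  64a + 16b + 4c + d = -209/2
  343a + 49b + 7c + d = -1583/2
  1000a + 100b + 10c + d = -5081/2
  2197a + 169b + 13c + d = -11675/2
Solving the system yields a = -3, b = 4, c = 6, d = -1/2.
So P(n) = -3n^3 + 4n^2 + 6n - 1/2.
Check: P(13) = -11675/2. ✓

P(n) = -3n^3 + 4n^2 + 6n - 1/2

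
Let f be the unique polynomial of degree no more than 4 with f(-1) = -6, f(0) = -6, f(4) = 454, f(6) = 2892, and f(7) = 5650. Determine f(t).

f(t) = 3t^4 - 4t^3 - 4t^2 + 3t - 6

Using the Lagrange interpolation formula with nodes -1, 0, 4, 6, 7:
  L_0(t) = t(t - 4)(t - 6)(t - 7) / 280
  L_1(t) = (t + 1)(t - 4)(t - 6)(t - 7) / -168
  L_2(t) = (t + 1)t(t - 6)(t - 7) / 120
  L_3(t) = (t + 1)t(t - 4)(t - 7) / -84
  L_4(t) = (t + 1)t(t - 4)(t - 6) / 168
Then f(t) = -6·L_0(t) - 6·L_1(t) + 454·L_2(t) + 2892·L_3(t) + 5650·L_4(t).
Expanding and collecting terms gives f(t) = 3t⁴ - 4t³ - 4t² + 3t - 6.
Check: f(7) = 5650. ✓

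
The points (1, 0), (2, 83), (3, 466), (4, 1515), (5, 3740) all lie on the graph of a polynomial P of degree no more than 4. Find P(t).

P(t) = 6t^4 + t^3 - 6t^2 + 4t - 5

Write P(t) = at^4 + bt^3 + ct^2 + dt + e. Substituting each data point gives a linear system:
  a + b + c + d + e = 0
  16a + 8b + 4c + 2d + e = 83
  81a + 27b + 9c + 3d + e = 466
  256a + 64b + 16c + 4d + e = 1515
  625a + 125b + 25c + 5d + e = 3740
Solving the system yields a = 6, b = 1, c = -6, d = 4, e = -5.
So P(t) = 6t⁴ + t³ - 6t² + 4t - 5.
Check: P(1) = 0. ✓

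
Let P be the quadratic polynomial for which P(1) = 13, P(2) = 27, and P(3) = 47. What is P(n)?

Write P(n) = an^2 + bn + c. Substituting each data point gives a linear system:
  a + b + c = 13
  4a + 2b + c = 27
  9a + 3b + c = 47
Solving the system yields a = 3, b = 5, c = 5.
So P(n) = 3n^2 + 5n + 5.
Check: P(2) = 27. ✓

P(n) = 3n^2 + 5n + 5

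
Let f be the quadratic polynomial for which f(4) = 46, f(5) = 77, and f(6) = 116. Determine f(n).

Using the Lagrange interpolation formula with nodes 4, 5, 6:
  L_0(n) = (n - 5)(n - 6) / 2
  L_1(n) = (n - 4)(n - 6) / -1
  L_2(n) = (n - 4)(n - 5) / 2
Then f(n) = 46·L_0(n) + 77·L_1(n) + 116·L_2(n).
Expanding and collecting terms gives f(n) = 4n^2 - 5n + 2.
Check: f(5) = 77. ✓

f(n) = 4n^2 - 5n + 2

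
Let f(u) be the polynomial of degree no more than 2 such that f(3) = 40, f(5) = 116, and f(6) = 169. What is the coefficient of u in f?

Write f(u) = au^2 + bu + c. Substituting each data point gives a linear system:
  9a + 3b + c = 40
  25a + 5b + c = 116
  36a + 6b + c = 169
Solving the system yields a = 5, b = -2, c = 1.
So f(u) = 5u² - 2u + 1.
The coefficient of u is -2.

-2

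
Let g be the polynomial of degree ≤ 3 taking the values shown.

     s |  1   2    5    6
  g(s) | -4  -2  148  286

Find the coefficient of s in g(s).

0

Write g(s) = as^3 + bs^2 + cs + d. Substituting each data point gives a linear system:
  a + b + c + d = -4
  8a + 4b + 2c + d = -2
  125a + 25b + 5c + d = 148
  216a + 36b + 6c + d = 286
Solving the system yields a = 2, b = -4, c = 0, d = -2.
So g(s) = 2s^3 - 4s^2 - 2.
The coefficient of s is 0.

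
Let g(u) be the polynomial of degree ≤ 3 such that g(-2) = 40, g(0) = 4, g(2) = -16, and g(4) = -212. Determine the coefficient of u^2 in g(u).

2

Write g(u) = au^3 + bu^2 + cu + d. Substituting each data point gives a linear system:
  -8a + 4b - 2c + d = 40
  d = 4
  8a + 4b + 2c + d = -16
  64a + 16b + 4c + d = -212
Solving the system yields a = -4, b = 2, c = 2, d = 4.
So g(u) = -4u³ + 2u² + 2u + 4.
The coefficient of u^2 is 2.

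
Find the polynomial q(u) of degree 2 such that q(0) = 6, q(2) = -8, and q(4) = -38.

Write q(u) = au^2 + bu + c. Substituting each data point gives a linear system:
  c = 6
  4a + 2b + c = -8
  16a + 4b + c = -38
Solving the system yields a = -2, b = -3, c = 6.
So q(u) = -2u^2 - 3u + 6.
Check: q(4) = -38. ✓

q(u) = -2u^2 - 3u + 6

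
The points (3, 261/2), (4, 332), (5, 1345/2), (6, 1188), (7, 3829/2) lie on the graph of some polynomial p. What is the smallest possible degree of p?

3

Forward differences of the values at n = 3, 4, 5, 6, 7:
  p  : 261/2  332  1345/2  1188  3829/2
  Δ  : 403/2  681/2  1031/2  1453/2
  Δ^2: 139  175  211
  Δ^3: 36  36
  Δ^4: 0
The third differences are constant (36) and nonzero, while all higher differences vanish, so the minimal degree is 3.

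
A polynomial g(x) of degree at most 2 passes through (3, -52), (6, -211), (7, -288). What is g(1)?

-6

Write g(x) = ax^2 + bx + c. Substituting each data point gives a linear system:
  9a + 3b + c = -52
  36a + 6b + c = -211
  49a + 7b + c = -288
Solving the system yields a = -6, b = 1, c = -1.
So g(x) = -6x^2 + x - 1.
Then g(1) = -6.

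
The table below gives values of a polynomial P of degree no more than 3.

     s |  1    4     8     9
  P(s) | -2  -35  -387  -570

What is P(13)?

Write P(s) = as^3 + bs^2 + cs + d. Substituting each data point gives a linear system:
  a + b + c + d = -2
  64a + 16b + 4c + d = -35
  512a + 64b + 8c + d = -387
  729a + 81b + 9c + d = -570
Solving the system yields a = -1, b = 2, c = 0, d = -3.
So P(s) = -s^3 + 2s^2 - 3.
Then P(13) = -1862.

-1862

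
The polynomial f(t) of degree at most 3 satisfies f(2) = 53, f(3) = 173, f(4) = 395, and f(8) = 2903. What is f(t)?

Write f(t) = at^3 + bt^2 + ct + d. Substituting each data point gives a linear system:
  8a + 4b + 2c + d = 53
  27a + 9b + 3c + d = 173
  64a + 16b + 4c + d = 395
  512a + 64b + 8c + d = 2903
Solving the system yields a = 5, b = 6, c = -5, d = -1.
So f(t) = 5t³ + 6t² - 5t - 1.
Check: f(8) = 2903. ✓

f(t) = 5t^3 + 6t^2 - 5t - 1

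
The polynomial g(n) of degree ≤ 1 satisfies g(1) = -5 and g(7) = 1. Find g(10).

4

Using the Lagrange interpolation formula with nodes 1, 7:
  L_0(n) = (n - 7) / -6
  L_1(n) = (n - 1) / 6
Then g(n) = -5·L_0(n) + 1·L_1(n).
Expanding and collecting terms gives g(n) = n - 6.
Evaluating at n = 10: g(10) = 4.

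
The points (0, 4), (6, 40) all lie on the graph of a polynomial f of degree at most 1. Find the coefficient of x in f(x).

6

Write f(x) = ax + b. Substituting each data point gives a linear system:
  b = 4
  6a + b = 40
Solving the system yields a = 6, b = 4.
So f(x) = 6x + 4.
The leading coefficient is 6.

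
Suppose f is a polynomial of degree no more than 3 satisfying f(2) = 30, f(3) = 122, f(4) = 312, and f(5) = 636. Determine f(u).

Write f(u) = au^3 + bu^2 + cu + d. Substituting each data point gives a linear system:
  8a + 4b + 2c + d = 30
  27a + 9b + 3c + d = 122
  64a + 16b + 4c + d = 312
  125a + 25b + 5c + d = 636
Solving the system yields a = 6, b = -5, c = 3, d = -4.
So f(u) = 6u^3 - 5u^2 + 3u - 4.
Check: f(5) = 636. ✓

f(u) = 6u^3 - 5u^2 + 3u - 4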